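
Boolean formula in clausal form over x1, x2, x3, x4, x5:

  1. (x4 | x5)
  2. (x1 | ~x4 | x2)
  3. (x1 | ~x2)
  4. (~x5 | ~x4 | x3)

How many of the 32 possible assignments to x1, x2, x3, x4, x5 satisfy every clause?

Split on x4, then x1.
  x4=T, x1=T: x2 free; 3 ways for (x3,x5) × 2^1 = 6.
  x4=T, x1=F: a clause becomes empty — 0.
  x4=F, x1=T: remaining (x2,x3,x5) ∈ {(F,F,T); (F,T,T); (T,F,T); (T,T,T)} — 4.
  x4=F, x1=F: remaining (x2,x3,x5) ∈ {(F,F,T); (F,T,T)} — 2.
Total: 6 + 0 + 4 + 2 = 12.

12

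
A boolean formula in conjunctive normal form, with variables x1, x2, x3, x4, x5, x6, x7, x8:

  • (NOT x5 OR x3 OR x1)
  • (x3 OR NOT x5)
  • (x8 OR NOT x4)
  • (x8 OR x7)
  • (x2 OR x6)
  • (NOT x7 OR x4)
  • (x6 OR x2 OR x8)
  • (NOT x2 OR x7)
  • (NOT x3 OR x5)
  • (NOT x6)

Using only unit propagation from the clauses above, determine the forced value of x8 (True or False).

True

(NOT x6) is a unit clause: x6 = False.
(x2 OR x6): since x6 = False, the clause reduces to (x2). x2 = True.
(NOT x2 OR x7) with x2 = True leaves only x7, so x7 = True.
(NOT x7 OR x4) with x7 = True leaves only x4, so x4 = True.
In (NOT x4 OR x8), NOT x4 is now false; x8 must hold, so x8 = True.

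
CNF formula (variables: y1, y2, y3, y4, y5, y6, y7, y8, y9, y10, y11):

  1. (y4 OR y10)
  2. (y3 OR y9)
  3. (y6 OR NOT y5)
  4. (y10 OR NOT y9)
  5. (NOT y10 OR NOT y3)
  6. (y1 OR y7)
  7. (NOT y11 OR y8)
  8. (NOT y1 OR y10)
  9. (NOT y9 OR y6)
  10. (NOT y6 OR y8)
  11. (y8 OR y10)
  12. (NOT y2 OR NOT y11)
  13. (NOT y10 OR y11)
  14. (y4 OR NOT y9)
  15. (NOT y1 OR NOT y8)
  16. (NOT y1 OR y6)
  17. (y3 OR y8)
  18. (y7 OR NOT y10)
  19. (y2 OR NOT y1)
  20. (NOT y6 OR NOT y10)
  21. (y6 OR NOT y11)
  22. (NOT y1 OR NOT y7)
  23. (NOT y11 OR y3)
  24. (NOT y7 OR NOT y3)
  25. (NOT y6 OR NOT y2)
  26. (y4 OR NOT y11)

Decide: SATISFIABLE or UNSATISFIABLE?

UNSATISFIABLE

y10 = True:
  propagation gives y3=False, y9=True, y6=True; an empty clause results — contradiction.
y10 = False:
  propagation gives y4=True, y9=False, y3=True, y1=False; an empty clause results — contradiction.
Every branch closes, so no satisfying assignment exists.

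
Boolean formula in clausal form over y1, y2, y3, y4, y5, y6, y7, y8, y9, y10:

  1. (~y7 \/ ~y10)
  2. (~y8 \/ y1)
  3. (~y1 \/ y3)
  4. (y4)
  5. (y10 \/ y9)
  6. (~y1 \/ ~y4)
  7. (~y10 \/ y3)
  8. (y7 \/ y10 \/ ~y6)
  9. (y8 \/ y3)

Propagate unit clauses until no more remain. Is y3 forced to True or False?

True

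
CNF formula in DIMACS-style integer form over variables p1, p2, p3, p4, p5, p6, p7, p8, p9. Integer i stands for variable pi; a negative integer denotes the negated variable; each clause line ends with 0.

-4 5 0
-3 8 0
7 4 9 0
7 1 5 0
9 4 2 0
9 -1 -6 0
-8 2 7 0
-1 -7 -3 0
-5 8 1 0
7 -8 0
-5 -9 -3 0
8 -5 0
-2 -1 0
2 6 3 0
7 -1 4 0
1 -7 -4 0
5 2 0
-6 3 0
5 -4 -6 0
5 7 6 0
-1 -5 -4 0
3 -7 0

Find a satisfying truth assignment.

Try p1 = False.
Set p2 = True and propagate.
For the remaining variables, p3 = True, p4 = False, p5 = True, p6 = False, p7 = True, p8 = True, p9 = False works.
Every clause has at least one true literal under this assignment.

p1 = F, p2 = T, p3 = T, p4 = F, p5 = T, p6 = F, p7 = T, p8 = T, p9 = F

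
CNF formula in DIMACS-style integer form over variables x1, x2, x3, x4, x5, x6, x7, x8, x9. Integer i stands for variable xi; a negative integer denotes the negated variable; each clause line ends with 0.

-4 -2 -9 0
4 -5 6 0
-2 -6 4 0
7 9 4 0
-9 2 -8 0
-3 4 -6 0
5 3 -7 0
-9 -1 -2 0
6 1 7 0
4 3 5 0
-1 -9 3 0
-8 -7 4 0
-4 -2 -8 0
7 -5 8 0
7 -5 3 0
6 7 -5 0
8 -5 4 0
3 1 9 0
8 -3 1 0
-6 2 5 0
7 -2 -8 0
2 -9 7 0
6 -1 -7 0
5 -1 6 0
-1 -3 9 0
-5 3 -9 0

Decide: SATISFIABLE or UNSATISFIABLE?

Set x1 = False and propagate.
The remaining clauses are satisfied by x2 = False, x3 = True, x4 = True, x5 = False, x6 = False, x7 = True, x8 = True, x9 = False.
So x1=False, x2=False, x3=True, x4=True, x5=False, x6=False, x7=True, x8=True, x9=False is a satisfying assignment.

SATISFIABLE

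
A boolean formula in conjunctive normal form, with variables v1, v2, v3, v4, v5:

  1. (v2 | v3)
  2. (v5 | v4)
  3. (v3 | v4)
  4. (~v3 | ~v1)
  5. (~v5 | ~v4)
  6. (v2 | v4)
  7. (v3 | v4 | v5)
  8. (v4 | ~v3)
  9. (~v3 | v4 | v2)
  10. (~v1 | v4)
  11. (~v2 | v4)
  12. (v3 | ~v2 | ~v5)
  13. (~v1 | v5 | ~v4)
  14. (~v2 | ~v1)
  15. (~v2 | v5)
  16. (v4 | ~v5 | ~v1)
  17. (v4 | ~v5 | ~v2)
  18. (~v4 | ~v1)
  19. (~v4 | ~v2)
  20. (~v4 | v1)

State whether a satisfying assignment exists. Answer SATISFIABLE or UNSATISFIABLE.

UNSATISFIABLE

v4 = True:
  propagation gives v5=False, v1=False; an empty clause results — contradiction.
v4 = False:
  propagation gives v5=True, v3=True; an empty clause results — contradiction.
Every branch closes, so no satisfying assignment exists.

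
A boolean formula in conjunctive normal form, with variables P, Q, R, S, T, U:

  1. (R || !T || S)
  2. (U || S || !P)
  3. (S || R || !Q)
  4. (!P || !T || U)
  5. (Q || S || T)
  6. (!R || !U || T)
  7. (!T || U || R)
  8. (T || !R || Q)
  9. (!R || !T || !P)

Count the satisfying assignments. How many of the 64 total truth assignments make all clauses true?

Split on T, then R.
  T=T, R=T: forces P=F; Q, S, U free → 2^3 = 8.
  T=T, R=F: remaining (P,Q,S,U) ∈ {(F,F,T,T); (F,T,T,T); (T,F,T,T); (T,T,T,T)} — 4.
  T=F, R=T: remaining (P,Q,S,U) ∈ {(F,T,F,F); (F,T,T,F); (T,T,T,F)} — 3.
  T=F, R=F: forces S=T; P, Q, U free → 2^3 = 8.
Total: 8 + 4 + 3 + 8 = 23.

23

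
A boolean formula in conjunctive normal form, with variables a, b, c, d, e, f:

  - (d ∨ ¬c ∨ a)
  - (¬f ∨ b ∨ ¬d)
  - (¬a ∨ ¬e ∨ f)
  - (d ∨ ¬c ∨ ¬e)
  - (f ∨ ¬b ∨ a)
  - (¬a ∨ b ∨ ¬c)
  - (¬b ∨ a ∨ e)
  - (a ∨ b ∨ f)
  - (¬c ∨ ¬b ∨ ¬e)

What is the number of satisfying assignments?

Split on a, then b.
  a=T, b=T: d free; 5 ways for (c,e,f) × 2^1 = 10.
  a=T, b=F: remaining (c,d,e,f) ∈ {(F,F,F,F); (F,F,F,T); (F,F,T,T); (F,T,F,F)} — 4.
  a=F, b=T: remaining (c,d,e,f) ∈ {(F,F,T,T); (F,T,T,T)} — 2.
  a=F, b=F: remaining (c,d,e,f) ∈ {(F,F,F,T); (F,F,T,T)} — 2.
Total: 10 + 4 + 2 + 2 = 18.

18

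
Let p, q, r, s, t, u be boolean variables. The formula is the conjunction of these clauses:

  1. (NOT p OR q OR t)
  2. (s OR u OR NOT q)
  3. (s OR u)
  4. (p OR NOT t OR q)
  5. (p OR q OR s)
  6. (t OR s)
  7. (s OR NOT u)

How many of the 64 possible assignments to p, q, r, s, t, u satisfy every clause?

Split on s, then q.
  s=T, q=T: p, r, t, u free → 2^4 = 16.
  s=T, q=F: r, u free; 2 ways for (p,t) × 2^2 = 8.
  s=F, q=T: a clause becomes empty — 0.
  s=F, q=F: a clause becomes empty — 0.
Total: 16 + 8 + 0 + 0 = 24.

24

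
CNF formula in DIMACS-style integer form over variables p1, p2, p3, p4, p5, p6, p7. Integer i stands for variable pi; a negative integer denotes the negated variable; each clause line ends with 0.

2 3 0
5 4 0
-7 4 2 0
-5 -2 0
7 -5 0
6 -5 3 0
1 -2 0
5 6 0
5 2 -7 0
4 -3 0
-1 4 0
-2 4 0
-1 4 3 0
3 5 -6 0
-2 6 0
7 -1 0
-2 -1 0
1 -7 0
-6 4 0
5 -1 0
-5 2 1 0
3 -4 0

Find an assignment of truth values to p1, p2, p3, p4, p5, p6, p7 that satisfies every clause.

p1=T  p2=F  p3=T  p4=T  p5=T  p6=F  p7=T

Check each clause:
  1. {p3, p2} — p3 is true.
  2. {p5, p4} — p4 is true.
  3. {p4, p2, ¬p7} — p4 is true.
  4. {¬p5, ¬p2} — ¬p2 is true.
  5. {¬p5, p7} — p7 is true.
  6. {p6, p3, ¬p5} — p3 is true.
  7. {¬p2, p1} — p1 is true.
  8. {p6, p5} — p5 is true.
  9. {p2, ¬p7, p5} — p5 is true.
  10. {¬p3, p4} — p4 is true.
  11. {p4, ¬p1} — p4 is true.
  12. {¬p2, p4} — p4 is true.
  13. {p3, p4, ¬p1} — p3 is true.
  14. {¬p6, p3, p5} — ¬p6 is true.
  15. {¬p2, p6} — ¬p2 is true.
  16. {¬p1, p7} — p7 is true.
  17. {¬p1, ¬p2} — ¬p2 is true.
  18. {¬p7, p1} — p1 is true.
  19. {p4, ¬p6} — ¬p6 is true.
  20. {¬p1, p5} — p5 is true.
  21. {¬p5, p2, p1} — p1 is true.
  22. {p3, ¬p4} — p3 is true.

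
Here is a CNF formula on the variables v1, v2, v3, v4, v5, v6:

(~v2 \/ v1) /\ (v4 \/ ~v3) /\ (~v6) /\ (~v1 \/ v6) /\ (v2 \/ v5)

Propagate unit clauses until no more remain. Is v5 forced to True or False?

Unit clause (~v6) sets v6 = False.
(~v1 \/ v6) with v6 = False leaves only ~v1, so v1 = False.
In (v1 \/ ~v2), v1 is now false; ~v2 must hold, so v2 = False.
From (v2 \/ v5) and v2 = False: v5 = True.

True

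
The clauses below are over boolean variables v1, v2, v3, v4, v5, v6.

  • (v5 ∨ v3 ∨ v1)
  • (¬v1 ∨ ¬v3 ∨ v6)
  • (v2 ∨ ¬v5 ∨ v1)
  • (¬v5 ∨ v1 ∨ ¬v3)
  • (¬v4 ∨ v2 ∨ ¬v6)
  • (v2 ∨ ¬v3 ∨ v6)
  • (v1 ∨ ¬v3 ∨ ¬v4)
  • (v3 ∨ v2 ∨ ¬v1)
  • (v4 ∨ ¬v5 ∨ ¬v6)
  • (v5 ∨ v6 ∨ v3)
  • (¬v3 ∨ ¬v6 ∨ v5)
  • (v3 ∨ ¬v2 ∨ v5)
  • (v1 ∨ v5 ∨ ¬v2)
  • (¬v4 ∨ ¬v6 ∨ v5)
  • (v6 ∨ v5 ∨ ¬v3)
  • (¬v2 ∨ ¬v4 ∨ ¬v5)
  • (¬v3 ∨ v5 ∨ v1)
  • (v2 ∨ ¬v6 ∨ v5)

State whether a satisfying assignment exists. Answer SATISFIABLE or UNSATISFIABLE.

SATISFIABLE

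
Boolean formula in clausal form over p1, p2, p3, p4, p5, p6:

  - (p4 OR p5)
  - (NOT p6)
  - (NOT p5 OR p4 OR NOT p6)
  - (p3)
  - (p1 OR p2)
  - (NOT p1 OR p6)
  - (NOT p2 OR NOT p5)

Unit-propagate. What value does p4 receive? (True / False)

True

(NOT p6) is a unit clause: p6 = False.
Unit clause (p3) sets p3 = True.
(p6 OR NOT p1) with p6 = False leaves only NOT p1, so p1 = False.
From (p1 OR p2) and p1 = False: p2 = True.
(NOT p2 OR NOT p5) with p2 = True leaves only NOT p5, so p5 = False.
(p4 OR p5) with p5 = False leaves only p4, so p4 = True.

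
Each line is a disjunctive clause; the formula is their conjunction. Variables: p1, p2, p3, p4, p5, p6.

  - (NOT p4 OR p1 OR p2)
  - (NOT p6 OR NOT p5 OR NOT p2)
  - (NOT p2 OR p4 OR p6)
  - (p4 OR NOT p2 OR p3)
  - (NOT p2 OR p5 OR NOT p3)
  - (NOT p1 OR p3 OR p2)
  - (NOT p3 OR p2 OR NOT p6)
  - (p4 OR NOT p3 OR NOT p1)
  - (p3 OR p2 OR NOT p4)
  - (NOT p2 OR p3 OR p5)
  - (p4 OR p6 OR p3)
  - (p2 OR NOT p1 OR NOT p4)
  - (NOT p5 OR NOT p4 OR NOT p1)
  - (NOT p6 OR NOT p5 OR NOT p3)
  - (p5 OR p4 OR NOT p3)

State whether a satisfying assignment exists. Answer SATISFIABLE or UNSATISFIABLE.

SATISFIABLE

Set p1 = False and propagate.
The remaining clauses are satisfied by p2 = False, p3 = False, p4 = False, p5 = False, p6 = True.
So p1 = F, p2 = F, p3 = F, p4 = F, p5 = F, p6 = T is a satisfying assignment.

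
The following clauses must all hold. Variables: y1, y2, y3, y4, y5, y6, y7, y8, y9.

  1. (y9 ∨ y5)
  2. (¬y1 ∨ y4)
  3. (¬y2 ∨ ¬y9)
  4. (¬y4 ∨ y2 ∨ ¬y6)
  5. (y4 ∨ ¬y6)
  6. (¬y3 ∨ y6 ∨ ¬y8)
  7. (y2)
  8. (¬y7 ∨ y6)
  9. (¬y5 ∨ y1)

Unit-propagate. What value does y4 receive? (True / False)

(y2) stands alone — y2 = True.
In (¬y9 ∨ ¬y2), ¬y2 is now false; ¬y9 must hold, so y9 = False.
(y9 ∨ y5): since y9 = False, the clause reduces to (y5). y5 = True.
From (y1 ∨ ¬y5) and y5 = True: y1 = True.
In (y4 ∨ ¬y1), ¬y1 is now false; y4 must hold, so y4 = True.

True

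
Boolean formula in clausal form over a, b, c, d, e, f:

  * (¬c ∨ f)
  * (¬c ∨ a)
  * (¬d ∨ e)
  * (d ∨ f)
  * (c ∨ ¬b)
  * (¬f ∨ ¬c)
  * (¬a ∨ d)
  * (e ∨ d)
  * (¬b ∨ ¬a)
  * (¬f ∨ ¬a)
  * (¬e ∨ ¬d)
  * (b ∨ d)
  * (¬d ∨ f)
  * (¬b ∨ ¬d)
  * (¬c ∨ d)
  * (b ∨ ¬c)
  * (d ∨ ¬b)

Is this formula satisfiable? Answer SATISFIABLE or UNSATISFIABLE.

d = True:
  propagation gives e=True; an empty clause results — contradiction.
d = False:
  propagation gives f=True, c=False, b=False; an empty clause results — contradiction.
Every branch closes, so no satisfying assignment exists.

UNSATISFIABLE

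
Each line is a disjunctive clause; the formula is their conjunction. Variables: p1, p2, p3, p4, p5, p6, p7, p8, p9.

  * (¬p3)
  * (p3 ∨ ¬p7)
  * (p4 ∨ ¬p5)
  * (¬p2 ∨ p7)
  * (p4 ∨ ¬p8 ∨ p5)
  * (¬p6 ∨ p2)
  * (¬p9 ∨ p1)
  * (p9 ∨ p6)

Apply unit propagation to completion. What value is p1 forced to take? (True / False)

Unit clause (¬p3) sets p3 = False.
(¬p7 ∨ p3) with p3 = False leaves only ¬p7, so p7 = False.
(¬p2 ∨ p7) with p7 = False leaves only ¬p2, so p2 = False.
From (p2 ∨ ¬p6) and p2 = False: p6 = False.
From (p9 ∨ p6) and p6 = False: p9 = True.
From (¬p9 ∨ p1) and p9 = True: p1 = True.

True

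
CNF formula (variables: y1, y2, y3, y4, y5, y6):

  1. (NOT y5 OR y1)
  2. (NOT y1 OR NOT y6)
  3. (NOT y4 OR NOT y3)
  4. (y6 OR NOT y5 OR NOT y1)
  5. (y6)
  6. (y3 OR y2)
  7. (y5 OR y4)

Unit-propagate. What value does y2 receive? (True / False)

True

Unit clause (y6) sets y6 = True.
(NOT y6 OR NOT y1) with y6 = True leaves only NOT y1, so y1 = False.
From (NOT y5 OR y1) and y1 = False: y5 = False.
(y4 OR y5): since y5 = False, the clause reduces to (y4). y4 = True.
In (NOT y3 OR NOT y4), NOT y4 is now false; NOT y3 must hold, so y3 = False.
From (y2 OR y3) and y3 = False: y2 = True.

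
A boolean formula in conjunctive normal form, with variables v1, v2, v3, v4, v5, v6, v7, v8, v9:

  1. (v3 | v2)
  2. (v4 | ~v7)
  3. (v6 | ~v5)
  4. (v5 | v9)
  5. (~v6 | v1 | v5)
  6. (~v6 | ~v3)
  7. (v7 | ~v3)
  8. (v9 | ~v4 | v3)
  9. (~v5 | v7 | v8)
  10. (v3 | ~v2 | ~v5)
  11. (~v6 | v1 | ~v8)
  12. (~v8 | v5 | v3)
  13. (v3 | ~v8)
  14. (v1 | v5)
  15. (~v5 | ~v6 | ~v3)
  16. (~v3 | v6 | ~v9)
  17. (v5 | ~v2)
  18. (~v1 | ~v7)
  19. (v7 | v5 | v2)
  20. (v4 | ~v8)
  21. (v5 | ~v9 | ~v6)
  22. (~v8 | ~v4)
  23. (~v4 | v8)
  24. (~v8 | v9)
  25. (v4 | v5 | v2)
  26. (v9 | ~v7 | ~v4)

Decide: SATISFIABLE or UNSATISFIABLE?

v5 = True:
  propagation gives v6=True, v3=False, v2=True; an empty clause results — contradiction.
v5 = False:
  propagation gives v9=True, v1=True, v2=False, v3=True; an empty clause results — contradiction.
Every branch closes, so no satisfying assignment exists.

UNSATISFIABLE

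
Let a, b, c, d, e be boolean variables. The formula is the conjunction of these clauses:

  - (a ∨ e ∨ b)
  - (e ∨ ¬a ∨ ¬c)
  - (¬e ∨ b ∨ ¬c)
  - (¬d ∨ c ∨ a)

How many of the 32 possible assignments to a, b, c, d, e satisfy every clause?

17

Split on a, then c.
  a=T, c=T: remaining (b,d,e) ∈ {(T,F,T); (T,T,T)} — 2.
  a=T, c=F: b, d, e free → 2^3 = 8.
  a=F, c=T: remaining (b,d,e) ∈ {(T,F,F); (T,F,T); (T,T,F); (T,T,T)} — 4.
  a=F, c=F: remaining (b,d,e) ∈ {(F,F,T); (T,F,F); (T,F,T)} — 3.
Total: 2 + 8 + 4 + 3 = 17.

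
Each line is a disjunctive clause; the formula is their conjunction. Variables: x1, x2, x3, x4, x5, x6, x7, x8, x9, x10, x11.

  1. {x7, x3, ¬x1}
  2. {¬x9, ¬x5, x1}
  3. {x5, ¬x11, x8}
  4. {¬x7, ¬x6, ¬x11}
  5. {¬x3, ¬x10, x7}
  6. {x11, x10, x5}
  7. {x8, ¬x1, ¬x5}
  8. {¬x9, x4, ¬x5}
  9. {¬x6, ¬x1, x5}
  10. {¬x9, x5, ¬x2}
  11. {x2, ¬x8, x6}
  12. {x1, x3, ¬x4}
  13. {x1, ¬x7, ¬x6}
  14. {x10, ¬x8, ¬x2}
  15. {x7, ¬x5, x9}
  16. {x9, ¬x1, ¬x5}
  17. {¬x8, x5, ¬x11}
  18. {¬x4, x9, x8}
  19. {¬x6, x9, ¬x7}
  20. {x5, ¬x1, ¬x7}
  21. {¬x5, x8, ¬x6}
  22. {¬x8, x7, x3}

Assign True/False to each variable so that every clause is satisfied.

x1 = F  x2 = F  x3 = F  x4 = F  x5 = T  x6 = F  x7 = T  x8 = F  x9 = F  x10 = T  x11 = F

Set x1 = False and propagate.
Try x2 = False.
Try x3 = False.
  then x4 is forced to False.
For the remaining variables, x5 = True, x6 = False, x7 = True, x8 = False, x9 = False, x10 = True, x11 = False works.
Every clause has at least one true literal under this assignment.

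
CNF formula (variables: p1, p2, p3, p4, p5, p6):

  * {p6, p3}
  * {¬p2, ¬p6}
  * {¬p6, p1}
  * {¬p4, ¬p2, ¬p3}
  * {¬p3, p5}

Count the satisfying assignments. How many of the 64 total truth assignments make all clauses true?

12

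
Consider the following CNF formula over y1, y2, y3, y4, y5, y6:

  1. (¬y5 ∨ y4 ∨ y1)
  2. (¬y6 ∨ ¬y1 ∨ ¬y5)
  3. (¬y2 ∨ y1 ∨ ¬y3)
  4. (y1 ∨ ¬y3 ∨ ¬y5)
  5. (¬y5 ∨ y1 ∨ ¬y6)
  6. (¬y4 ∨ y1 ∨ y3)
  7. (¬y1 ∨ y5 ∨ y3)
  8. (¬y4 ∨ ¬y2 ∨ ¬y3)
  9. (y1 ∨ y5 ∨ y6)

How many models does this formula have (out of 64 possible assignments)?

17

Case analysis on y1 and y5:
  y1=T, y5=T: 7 of the 16 assignments to (y2,y3,y4,y6) work.
  y1=T, y5=F: y6 free; 3 ways for (y2,y3,y4) × 2^1 = 6.
  y1=F, y5=T: a clause becomes empty — 0.
  y1=F, y5=F: remaining (y2,y3,y4,y6) ∈ {(F,F,F,T); (F,T,F,T); (F,T,T,T); (T,F,F,T)} — 4.
Total: 7 + 6 + 0 + 4 = 17.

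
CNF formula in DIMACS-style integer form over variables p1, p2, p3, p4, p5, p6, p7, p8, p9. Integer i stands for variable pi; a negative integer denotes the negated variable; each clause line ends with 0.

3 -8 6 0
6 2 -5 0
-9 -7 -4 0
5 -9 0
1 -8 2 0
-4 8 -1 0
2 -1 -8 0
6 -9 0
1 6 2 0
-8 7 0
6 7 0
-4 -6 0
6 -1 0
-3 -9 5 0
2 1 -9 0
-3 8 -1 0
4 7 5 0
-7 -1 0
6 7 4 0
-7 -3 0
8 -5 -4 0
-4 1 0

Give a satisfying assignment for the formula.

p1 = F  p2 = T  p3 = F  p4 = F  p5 = T  p6 = T  p7 = F  p8 = F  p9 = T

Pure literal: p2 appears only positively; assign p2 = True.
Branch on p1: take p1 = False.
  then p4 is forced to False.
The remaining clauses are satisfied by p3 = False, p5 = True, p6 = True, p7 = False, p8 = False, p9 = True.
Every clause has at least one true literal under this assignment.
Check each clause:
  1. (NOT p8 OR p6 OR p3) — NOT p8 is true.
  2. (p2 OR NOT p5 OR p6) — p2 is true.
  3. (NOT p9 OR NOT p4 OR NOT p7) — NOT p7 is true.
  4. (NOT p9 OR p5) — p5 is true.
  5. (p1 OR p2 OR NOT p8) — NOT p8 is true.
  6. (p8 OR NOT p1 OR NOT p4) — NOT p4 is true.
  7. (p2 OR NOT p1 OR NOT p8) — NOT p8 is true.
  8. (NOT p9 OR p6) — p6 is true.
  9. (p6 OR p1 OR p2) — p2 is true.
  10. (NOT p8 OR p7) — NOT p8 is true.
  11. (p7 OR p6) — p6 is true.
  12. (NOT p6 OR NOT p4) — NOT p4 is true.
  13. (NOT p1 OR p6) — NOT p1 is true.
  14. (NOT p3 OR NOT p9 OR p5) — NOT p3 is true.
  15. (p2 OR p1 OR NOT p9) — p2 is true.
  16. (NOT p3 OR p8 OR NOT p1) — NOT p3 is true.
  17. (p7 OR p5 OR p4) — p5 is true.
  18. (NOT p1 OR NOT p7) — NOT p7 is true.
  19. (p7 OR p6 OR p4) — p6 is true.
  20. (NOT p7 OR NOT p3) — NOT p7 is true.
  21. (NOT p5 OR NOT p4 OR p8) — NOT p4 is true.
  22. (NOT p4 OR p1) — NOT p4 is true.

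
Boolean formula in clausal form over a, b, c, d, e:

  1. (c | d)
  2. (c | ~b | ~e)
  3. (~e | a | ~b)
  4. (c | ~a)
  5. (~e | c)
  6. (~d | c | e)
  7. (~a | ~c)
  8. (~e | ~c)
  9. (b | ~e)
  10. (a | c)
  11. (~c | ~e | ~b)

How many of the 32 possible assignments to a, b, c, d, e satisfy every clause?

Satisfying assignments:
  a=0 b=0 c=1 d=0 e=0
  a=0 b=0 c=1 d=1 e=0
  a=0 b=1 c=1 d=0 e=0
  a=0 b=1 c=1 d=1 e=0
That's 4 in total.

4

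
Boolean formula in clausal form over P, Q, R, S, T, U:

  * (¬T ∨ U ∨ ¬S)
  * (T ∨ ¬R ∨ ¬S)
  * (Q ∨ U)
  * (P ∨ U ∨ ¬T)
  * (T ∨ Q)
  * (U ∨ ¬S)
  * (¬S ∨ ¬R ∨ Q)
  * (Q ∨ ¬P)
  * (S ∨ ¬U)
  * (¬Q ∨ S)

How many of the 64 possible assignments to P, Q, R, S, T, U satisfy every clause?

7

The models are:
  P=F Q=F R=F S=T T=T U=T
  P=F Q=T R=F S=T T=F U=T
  P=F Q=T R=F S=T T=T U=T
  P=F Q=T R=T S=T T=T U=T
  P=T Q=T R=F S=T T=F U=T
  P=T Q=T R=F S=T T=T U=T
  P=T Q=T R=T S=T T=T U=T
That's 7 in total.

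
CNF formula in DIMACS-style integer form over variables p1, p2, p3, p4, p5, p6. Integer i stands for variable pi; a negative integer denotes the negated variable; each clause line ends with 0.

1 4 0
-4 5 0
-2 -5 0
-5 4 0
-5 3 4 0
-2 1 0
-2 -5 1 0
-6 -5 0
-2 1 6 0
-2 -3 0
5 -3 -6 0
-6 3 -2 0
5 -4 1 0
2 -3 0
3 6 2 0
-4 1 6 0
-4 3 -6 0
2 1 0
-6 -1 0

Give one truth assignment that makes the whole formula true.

p1 = T  p2 = T  p3 = F  p4 = F  p5 = F  p6 = F

Branch on p1: take p1 = True.
  then p6 is forced to False.
Try p2 = True.
  then p5 is forced to False.
  then p4 is forced to False.
  then p3 is forced to False.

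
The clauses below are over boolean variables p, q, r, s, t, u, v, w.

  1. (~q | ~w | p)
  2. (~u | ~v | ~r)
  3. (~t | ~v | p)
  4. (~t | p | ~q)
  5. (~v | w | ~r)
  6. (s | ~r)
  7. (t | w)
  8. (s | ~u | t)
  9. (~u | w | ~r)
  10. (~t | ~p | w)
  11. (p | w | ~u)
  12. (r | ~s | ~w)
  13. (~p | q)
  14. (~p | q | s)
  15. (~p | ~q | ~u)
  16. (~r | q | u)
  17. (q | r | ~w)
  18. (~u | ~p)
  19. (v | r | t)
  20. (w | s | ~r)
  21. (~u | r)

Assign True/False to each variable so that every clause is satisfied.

p=True, q=True, r=False, s=False, t=True, u=False, v=True, w=True

Set p = True and propagate.
  then q is forced to True.
  then u is forced to False.
Branch on r: take r = False.
For the remaining variables, s = False, t = True, v = True, w = True works.
Every clause has at least one true literal under this assignment.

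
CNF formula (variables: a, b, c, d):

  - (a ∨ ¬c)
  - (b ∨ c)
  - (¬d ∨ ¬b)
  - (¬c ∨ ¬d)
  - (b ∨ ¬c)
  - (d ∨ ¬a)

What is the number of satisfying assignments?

Satisfying assignments:
  a=0 b=1 c=0 d=0
That's 1 in total.

1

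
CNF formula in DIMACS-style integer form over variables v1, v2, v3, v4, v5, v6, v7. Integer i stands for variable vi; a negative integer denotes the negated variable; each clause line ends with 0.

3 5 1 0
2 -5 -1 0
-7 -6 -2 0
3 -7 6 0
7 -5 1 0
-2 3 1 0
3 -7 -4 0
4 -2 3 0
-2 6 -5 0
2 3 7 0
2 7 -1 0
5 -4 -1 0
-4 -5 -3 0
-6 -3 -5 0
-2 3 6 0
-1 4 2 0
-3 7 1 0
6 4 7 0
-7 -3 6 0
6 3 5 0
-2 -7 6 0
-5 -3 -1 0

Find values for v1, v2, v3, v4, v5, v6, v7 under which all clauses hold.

v1 = False  v2 = False  v3 = True  v4 = True  v5 = False  v6 = True  v7 = True

Check each clause:
  1. (v5 \/ v3 \/ v1) — v3 is true.
  2. (~v5 \/ ~v1 \/ v2) — ~v5 is true.
  3. (~v6 \/ ~v7 \/ ~v2) — ~v2 is true.
  4. (v3 \/ v6 \/ ~v7) — v3 is true.
  5. (~v5 \/ v7 \/ v1) — ~v5 is true.
  6. (~v2 \/ v3 \/ v1) — v3 is true.
  7. (~v4 \/ ~v7 \/ v3) — v3 is true.
  8. (v4 \/ ~v2 \/ v3) — v3 is true.
  9. (v6 \/ ~v2 \/ ~v5) — ~v5 is true.
  10. (v7 \/ v2 \/ v3) — v3 is true.
  11. (~v1 \/ v2 \/ v7) — ~v1 is true.
  12. (v5 \/ ~v4 \/ ~v1) — ~v1 is true.
  13. (~v3 \/ ~v4 \/ ~v5) — ~v5 is true.
  14. (~v6 \/ ~v3 \/ ~v5) — ~v5 is true.
  15. (~v2 \/ v6 \/ v3) — v3 is true.
  16. (v4 \/ ~v1 \/ v2) — v4 is true.
  17. (v7 \/ ~v3 \/ v1) — v7 is true.
  18. (v4 \/ v6 \/ v7) — v4 is true.
  19. (v6 \/ ~v3 \/ ~v7) — v6 is true.
  20. (v3 \/ v5 \/ v6) — v3 is true.
  21. (~v7 \/ v6 \/ ~v2) — v6 is true.
  22. (~v1 \/ ~v5 \/ ~v3) — ~v5 is true.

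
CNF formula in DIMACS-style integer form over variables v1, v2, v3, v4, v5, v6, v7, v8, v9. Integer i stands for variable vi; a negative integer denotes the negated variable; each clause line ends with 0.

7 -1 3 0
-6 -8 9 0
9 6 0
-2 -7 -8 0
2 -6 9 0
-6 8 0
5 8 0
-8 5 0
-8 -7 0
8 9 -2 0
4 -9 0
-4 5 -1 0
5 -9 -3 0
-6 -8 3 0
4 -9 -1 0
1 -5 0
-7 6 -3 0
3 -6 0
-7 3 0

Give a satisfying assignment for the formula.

v1 = True, v2 = False, v3 = True, v4 = True, v5 = True, v6 = False, v7 = False, v8 = False, v9 = True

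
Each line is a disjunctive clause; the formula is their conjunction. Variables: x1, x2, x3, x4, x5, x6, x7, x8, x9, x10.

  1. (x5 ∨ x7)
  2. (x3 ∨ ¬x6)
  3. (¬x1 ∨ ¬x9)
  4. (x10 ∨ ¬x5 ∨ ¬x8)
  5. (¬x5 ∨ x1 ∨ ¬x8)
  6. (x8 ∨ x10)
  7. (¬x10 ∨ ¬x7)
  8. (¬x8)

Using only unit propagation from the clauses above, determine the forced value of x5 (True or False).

True

(¬x8) is a unit clause: x8 = False.
(x10 ∨ x8): since x8 = False, the clause reduces to (x10). x10 = True.
In (¬x10 ∨ ¬x7), ¬x10 is now false; ¬x7 must hold, so x7 = False.
(x5 ∨ x7): since x7 = False, the clause reduces to (x5). x5 = True.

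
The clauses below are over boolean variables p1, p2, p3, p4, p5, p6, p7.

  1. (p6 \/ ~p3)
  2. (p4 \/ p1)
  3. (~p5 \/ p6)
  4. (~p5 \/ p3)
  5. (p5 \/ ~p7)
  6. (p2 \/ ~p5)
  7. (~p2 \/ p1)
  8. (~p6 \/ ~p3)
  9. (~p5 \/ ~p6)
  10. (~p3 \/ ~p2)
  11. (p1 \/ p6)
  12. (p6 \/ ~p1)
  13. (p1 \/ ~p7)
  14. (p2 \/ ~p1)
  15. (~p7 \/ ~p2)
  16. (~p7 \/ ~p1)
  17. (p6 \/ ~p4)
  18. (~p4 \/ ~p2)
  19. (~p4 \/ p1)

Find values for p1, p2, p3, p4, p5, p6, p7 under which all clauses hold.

p1=True, p2=True, p3=False, p4=False, p5=False, p6=True, p7=False

p7 occurs only negated in the remaining clauses — set p7 = False.
Branch on p1: take p1 = True.
  then p6 is forced to True.
  then p3 is forced to False.
  then p5 is forced to False.
  then p2 is forced to True.
  then p4 is forced to False.
Check each clause:
  1. (~p3 \/ p6) — ~p3 is true.
  2. (p4 \/ p1) — p1 is true.
  3. (p6 \/ ~p5) — ~p5 is true.
  4. (~p5 \/ p3) — ~p5 is true.
  5. (p5 \/ ~p7) — ~p7 is true.
  6. (~p5 \/ p2) — p2 is true.
  7. (~p2 \/ p1) — p1 is true.
  8. (~p3 \/ ~p6) — ~p3 is true.
  9. (~p6 \/ ~p5) — ~p5 is true.
  10. (~p2 \/ ~p3) — ~p3 is true.
  11. (p1 \/ p6) — p1 is true.
  12. (p6 \/ ~p1) — p6 is true.
  13. (p1 \/ ~p7) — ~p7 is true.
  14. (~p1 \/ p2) — p2 is true.
  15. (~p7 \/ ~p2) — ~p7 is true.
  16. (~p7 \/ ~p1) — ~p7 is true.
  17. (~p4 \/ p6) — ~p4 is true.
  18. (~p2 \/ ~p4) — ~p4 is true.
  19. (~p4 \/ p1) — p1 is true.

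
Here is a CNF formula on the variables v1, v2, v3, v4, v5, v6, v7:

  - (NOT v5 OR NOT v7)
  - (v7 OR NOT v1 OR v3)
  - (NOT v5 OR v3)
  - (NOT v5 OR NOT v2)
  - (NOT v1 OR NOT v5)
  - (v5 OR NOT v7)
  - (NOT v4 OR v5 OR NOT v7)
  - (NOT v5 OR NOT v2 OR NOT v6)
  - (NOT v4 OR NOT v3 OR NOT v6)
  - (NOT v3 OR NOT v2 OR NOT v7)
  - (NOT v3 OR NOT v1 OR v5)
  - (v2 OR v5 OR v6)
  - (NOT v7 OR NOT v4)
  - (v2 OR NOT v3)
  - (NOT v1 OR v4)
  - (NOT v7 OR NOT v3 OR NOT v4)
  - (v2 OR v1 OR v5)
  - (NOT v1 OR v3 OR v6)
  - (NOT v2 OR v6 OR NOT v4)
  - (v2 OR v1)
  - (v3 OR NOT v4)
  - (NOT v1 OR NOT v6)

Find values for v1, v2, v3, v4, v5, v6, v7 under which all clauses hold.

v1=F, v2=T, v3=T, v4=F, v5=F, v6=F, v7=F

Check each clause:
  1. (NOT v7 OR NOT v5) — NOT v7 is true.
  2. (v7 OR v3 OR NOT v1) — v3 is true.
  3. (v3 OR NOT v5) — v3 is true.
  4. (NOT v5 OR NOT v2) — NOT v5 is true.
  5. (NOT v1 OR NOT v5) — NOT v5 is true.
  6. (NOT v7 OR v5) — NOT v7 is true.
  7. (NOT v7 OR v5 OR NOT v4) — NOT v7 is true.
  8. (NOT v2 OR NOT v6 OR NOT v5) — NOT v6 is true.
  9. (NOT v4 OR NOT v6 OR NOT v3) — NOT v6 is true.
  10. (NOT v2 OR NOT v7 OR NOT v3) — NOT v7 is true.
  11. (v5 OR NOT v3 OR NOT v1) — NOT v1 is true.
  12. (v6 OR v5 OR v2) — v2 is true.
  13. (NOT v4 OR NOT v7) — NOT v7 is true.
  14. (v2 OR NOT v3) — v2 is true.
  15. (NOT v1 OR v4) — NOT v1 is true.
  16. (NOT v4 OR NOT v3 OR NOT v7) — NOT v7 is true.
  17. (v1 OR v5 OR v2) — v2 is true.
  18. (v3 OR v6 OR NOT v1) — v3 is true.
  19. (NOT v2 OR NOT v4 OR v6) — NOT v4 is true.
  20. (v2 OR v1) — v2 is true.
  21. (NOT v4 OR v3) — v3 is true.
  22. (NOT v1 OR NOT v6) — NOT v6 is true.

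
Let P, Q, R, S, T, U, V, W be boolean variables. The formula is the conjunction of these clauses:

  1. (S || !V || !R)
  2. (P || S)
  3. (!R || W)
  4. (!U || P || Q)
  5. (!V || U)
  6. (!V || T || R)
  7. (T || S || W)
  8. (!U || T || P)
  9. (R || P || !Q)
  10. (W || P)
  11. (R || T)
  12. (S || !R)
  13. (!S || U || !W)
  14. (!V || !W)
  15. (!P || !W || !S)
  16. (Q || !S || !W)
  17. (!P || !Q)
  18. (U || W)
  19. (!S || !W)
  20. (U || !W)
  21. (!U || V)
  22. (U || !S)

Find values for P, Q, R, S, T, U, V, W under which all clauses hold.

P = True, Q = False, R = False, S = True, T = True, U = True, V = True, W = False

Check each clause:
  1. (S || !V || !R) — S is true.
  2. (P || S) — P is true.
  3. (!R || W) — !R is true.
  4. (!U || P || Q) — P is true.
  5. (!V || U) — U is true.
  6. (R || T || !V) — T is true.
  7. (S || W || T) — S is true.
  8. (T || !U || P) — P is true.
  9. (!Q || P || R) — P is true.
  10. (P || W) — P is true.
  11. (R || T) — T is true.
  12. (!R || S) — S is true.
  13. (U || !S || !W) — !W is true.
  14. (!W || !V) — !W is true.
  15. (!P || !S || !W) — !W is true.
  16. (Q || !S || !W) — !W is true.
  17. (!Q || !P) — !Q is true.
  18. (W || U) — U is true.
  19. (!W || !S) — !W is true.
  20. (!W || U) — !W is true.
  21. (!U || V) — V is true.
  22. (U || !S) — U is true.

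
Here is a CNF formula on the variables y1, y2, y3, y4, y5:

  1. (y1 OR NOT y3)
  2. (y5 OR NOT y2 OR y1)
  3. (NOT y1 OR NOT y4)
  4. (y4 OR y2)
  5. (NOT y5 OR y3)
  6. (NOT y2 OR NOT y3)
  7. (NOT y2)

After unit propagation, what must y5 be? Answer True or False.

Unit clause (NOT y2) sets y2 = False.
(y4 OR y2): since y2 = False, the clause reduces to (y4). y4 = True.
(NOT y1 OR NOT y4): since y4 = True, the clause reduces to (NOT y1). y1 = False.
In (NOT y3 OR y1), y1 is now false; NOT y3 must hold, so y3 = False.
(NOT y5 OR y3): since y3 = False, the clause reduces to (NOT y5). y5 = False.

False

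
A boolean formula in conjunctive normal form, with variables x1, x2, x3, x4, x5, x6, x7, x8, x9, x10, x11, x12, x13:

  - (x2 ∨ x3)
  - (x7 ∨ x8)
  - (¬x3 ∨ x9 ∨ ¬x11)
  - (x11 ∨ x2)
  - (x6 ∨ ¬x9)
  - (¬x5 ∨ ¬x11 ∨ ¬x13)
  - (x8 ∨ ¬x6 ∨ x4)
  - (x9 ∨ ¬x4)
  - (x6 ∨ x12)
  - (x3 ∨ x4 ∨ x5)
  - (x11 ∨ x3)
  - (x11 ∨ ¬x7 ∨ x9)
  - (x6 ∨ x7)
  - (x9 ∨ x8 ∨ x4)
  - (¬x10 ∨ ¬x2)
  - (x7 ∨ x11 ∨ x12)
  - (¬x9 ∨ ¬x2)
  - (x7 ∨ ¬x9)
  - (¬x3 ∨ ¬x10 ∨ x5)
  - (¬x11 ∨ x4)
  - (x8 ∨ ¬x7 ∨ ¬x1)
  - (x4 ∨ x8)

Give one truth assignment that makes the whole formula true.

x1=True  x2=True  x3=True  x4=False  x5=False  x6=True  x7=False  x8=True  x9=False  x10=False  x11=False  x12=True  x13=True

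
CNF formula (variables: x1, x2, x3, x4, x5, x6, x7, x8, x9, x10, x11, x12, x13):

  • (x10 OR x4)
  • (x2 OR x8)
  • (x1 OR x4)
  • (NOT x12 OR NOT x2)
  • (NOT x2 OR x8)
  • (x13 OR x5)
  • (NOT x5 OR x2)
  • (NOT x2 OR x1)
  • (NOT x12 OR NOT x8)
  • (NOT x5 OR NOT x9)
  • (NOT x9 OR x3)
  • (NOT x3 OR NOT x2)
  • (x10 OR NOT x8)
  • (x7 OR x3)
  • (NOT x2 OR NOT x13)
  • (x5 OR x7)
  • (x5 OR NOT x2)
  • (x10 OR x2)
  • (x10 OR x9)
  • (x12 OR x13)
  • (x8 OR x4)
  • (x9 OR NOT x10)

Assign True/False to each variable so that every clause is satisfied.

x1=F, x2=F, x3=T, x4=T, x5=F, x6=F, x7=T, x8=T, x9=T, x10=T, x11=T, x12=F, x13=T

Check each clause:
  1. (x10 OR x4) — x10 is true.
  2. (x2 OR x8) — x8 is true.
  3. (x4 OR x1) — x4 is true.
  4. (NOT x12 OR NOT x2) — NOT x12 is true.
  5. (NOT x2 OR x8) — x8 is true.
  6. (x5 OR x13) — x13 is true.
  7. (x2 OR NOT x5) — NOT x5 is true.
  8. (x1 OR NOT x2) — NOT x2 is true.
  9. (NOT x12 OR NOT x8) — NOT x12 is true.
  10. (NOT x5 OR NOT x9) — NOT x5 is true.
  11. (NOT x9 OR x3) — x3 is true.
  12. (NOT x3 OR NOT x2) — NOT x2 is true.
  13. (NOT x8 OR x10) — x10 is true.
  14. (x7 OR x3) — x3 is true.
  15. (NOT x13 OR NOT x2) — NOT x2 is true.
  16. (x7 OR x5) — x7 is true.
  17. (NOT x2 OR x5) — NOT x2 is true.
  18. (x10 OR x2) — x10 is true.
  19. (x10 OR x9) — x9 is true.
  20. (x13 OR x12) — x13 is true.
  21. (x4 OR x8) — x8 is true.
  22. (x9 OR NOT x10) — x9 is true.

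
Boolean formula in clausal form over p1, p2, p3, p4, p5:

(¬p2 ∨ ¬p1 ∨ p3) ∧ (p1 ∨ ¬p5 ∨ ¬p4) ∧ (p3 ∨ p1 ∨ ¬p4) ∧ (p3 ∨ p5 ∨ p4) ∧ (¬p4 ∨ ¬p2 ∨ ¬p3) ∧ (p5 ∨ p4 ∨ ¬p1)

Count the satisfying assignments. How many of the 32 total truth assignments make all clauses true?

14

Case analysis on p4 and p1:
  p4=T, p1=T: remaining (p2,p3,p5) ∈ {(F,F,F); (F,F,T); (F,T,F); (F,T,T)} — 4.
  p4=T, p1=F: remaining (p2,p3,p5) ∈ {(F,T,F)} — 1.
  p4=F, p1=T: remaining (p2,p3,p5) ∈ {(F,F,T); (F,T,T); (T,T,T)} — 3.
  p4=F, p1=F: p2 free; 3 ways for (p3,p5) × 2^1 = 6.
Total: 4 + 1 + 3 + 6 = 14.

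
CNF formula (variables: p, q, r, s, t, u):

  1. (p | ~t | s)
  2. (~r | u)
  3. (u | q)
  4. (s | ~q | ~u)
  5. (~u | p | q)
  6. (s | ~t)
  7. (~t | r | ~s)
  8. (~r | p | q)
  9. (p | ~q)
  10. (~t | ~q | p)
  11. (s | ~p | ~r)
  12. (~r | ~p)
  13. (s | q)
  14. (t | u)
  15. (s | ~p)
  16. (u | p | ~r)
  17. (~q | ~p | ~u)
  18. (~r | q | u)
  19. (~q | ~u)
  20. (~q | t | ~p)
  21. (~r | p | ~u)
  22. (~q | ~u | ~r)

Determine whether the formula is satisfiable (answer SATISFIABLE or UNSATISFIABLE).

SATISFIABLE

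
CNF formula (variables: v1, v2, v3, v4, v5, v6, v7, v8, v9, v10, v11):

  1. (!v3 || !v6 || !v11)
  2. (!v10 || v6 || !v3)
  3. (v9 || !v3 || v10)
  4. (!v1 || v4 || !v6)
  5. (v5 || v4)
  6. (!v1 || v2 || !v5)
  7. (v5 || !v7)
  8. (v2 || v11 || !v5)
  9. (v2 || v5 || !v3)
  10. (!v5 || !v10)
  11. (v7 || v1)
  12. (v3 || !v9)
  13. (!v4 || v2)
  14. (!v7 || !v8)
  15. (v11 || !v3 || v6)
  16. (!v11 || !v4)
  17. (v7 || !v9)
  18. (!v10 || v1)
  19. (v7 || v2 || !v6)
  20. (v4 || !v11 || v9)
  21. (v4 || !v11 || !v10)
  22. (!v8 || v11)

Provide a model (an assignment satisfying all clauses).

v1 = False, v2 = True, v3 = True, v4 = True, v5 = True, v6 = True, v7 = True, v8 = False, v9 = True, v10 = False, v11 = False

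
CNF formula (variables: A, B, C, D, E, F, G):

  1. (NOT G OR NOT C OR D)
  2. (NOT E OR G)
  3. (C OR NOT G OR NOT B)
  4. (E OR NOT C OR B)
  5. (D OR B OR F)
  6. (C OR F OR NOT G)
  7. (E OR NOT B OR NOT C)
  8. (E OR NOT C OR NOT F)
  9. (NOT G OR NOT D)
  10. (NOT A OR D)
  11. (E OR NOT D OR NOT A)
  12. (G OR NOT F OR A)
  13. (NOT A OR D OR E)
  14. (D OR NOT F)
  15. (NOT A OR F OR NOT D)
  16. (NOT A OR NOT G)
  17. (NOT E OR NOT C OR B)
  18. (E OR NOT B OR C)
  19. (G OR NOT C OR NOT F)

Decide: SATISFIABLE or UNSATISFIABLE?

Set A = False and propagate.
For the remaining variables, B = False, C = False, D = True, E = False, F = False, G = False works.
So A=False, B=False, C=False, D=True, E=False, F=False, G=False is a satisfying assignment.

SATISFIABLE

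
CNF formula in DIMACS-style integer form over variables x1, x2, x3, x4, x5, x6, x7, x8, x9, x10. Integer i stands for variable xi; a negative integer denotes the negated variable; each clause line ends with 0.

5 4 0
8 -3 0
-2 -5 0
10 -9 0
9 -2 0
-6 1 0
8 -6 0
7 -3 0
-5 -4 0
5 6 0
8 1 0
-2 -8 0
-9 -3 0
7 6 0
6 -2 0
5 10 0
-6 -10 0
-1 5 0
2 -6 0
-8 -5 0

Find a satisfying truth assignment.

x1=1, x2=0, x3=0, x4=0, x5=1, x6=0, x7=1, x8=0, x9=1, x10=1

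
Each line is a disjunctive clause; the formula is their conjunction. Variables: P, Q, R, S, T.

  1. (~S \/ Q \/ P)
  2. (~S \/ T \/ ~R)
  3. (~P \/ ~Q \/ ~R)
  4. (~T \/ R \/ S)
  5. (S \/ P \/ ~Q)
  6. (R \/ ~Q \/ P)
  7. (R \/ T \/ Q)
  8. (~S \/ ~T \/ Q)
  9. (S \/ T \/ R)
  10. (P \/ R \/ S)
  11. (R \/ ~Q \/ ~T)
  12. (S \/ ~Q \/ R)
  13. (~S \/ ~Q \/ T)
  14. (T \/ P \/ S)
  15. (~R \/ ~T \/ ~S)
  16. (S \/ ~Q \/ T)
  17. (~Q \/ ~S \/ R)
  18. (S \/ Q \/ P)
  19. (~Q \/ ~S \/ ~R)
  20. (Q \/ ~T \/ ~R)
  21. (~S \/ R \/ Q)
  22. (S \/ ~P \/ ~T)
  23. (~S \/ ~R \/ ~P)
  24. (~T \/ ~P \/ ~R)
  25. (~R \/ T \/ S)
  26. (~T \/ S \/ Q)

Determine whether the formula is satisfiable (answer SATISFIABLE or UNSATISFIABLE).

S = True:
  R = True:
    propagation gives T=True; an empty clause results — contradiction.
  R = False:
    propagation gives Q=False; an empty clause results — contradiction.
S = False:
  R = True:
    propagation gives T=True, Q=True, P=False; an empty clause results — contradiction.
  R = False:
    propagation gives T=False; an empty clause results — contradiction.
Every branch closes, so no satisfying assignment exists.

UNSATISFIABLE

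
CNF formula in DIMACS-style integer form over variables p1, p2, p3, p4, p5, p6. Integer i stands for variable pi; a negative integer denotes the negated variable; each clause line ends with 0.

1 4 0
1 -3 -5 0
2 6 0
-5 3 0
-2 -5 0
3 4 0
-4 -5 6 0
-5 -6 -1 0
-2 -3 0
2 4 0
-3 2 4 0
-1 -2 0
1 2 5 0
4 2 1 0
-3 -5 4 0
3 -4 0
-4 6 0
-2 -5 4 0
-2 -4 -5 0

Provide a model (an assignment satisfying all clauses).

Set p1 = True and propagate.
  then p2 is forced to False.
  then p6 is forced to True.
  then p5 is forced to False.
  then p4 is forced to True.
  then p3 is forced to True.

p1 = True  p2 = False  p3 = True  p4 = True  p5 = False  p6 = True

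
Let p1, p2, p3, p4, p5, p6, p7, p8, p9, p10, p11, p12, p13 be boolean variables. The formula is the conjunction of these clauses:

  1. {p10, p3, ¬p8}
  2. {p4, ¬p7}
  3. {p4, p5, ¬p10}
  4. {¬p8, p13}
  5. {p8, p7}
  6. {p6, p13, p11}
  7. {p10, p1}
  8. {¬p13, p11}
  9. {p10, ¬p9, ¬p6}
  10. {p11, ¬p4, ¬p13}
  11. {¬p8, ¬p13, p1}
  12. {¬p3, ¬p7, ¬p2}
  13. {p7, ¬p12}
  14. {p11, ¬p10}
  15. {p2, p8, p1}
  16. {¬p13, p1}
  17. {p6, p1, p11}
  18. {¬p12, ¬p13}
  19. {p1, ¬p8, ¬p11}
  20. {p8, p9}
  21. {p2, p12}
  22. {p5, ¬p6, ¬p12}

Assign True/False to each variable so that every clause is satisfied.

p1=T, p2=T, p3=F, p4=T, p5=T, p6=F, p7=T, p8=F, p9=T, p10=F, p11=T, p12=F, p13=F

p1 occurs only positively in the remaining clauses — set p1 = True.
Pure literal: p5 appears only positively; assign p5 = True.
Branch on p2: take p2 = True.
Branch on p3: take p3 = False.
Branch on p4: take p4 = True.
The remaining clauses are satisfied by p6 = False, p7 = True, p8 = False, p9 = True, p10 = False, p11 = True, p12 = False, p13 = False.
Every clause has at least one true literal under this assignment.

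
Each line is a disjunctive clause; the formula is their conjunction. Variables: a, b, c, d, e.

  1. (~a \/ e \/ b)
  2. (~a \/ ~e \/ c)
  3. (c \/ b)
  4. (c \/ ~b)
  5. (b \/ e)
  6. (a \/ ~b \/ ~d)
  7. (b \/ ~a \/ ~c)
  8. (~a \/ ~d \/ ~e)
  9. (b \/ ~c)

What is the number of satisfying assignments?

5

Satisfying assignments:
  a=0 b=1 c=1 d=0 e=0
  a=0 b=1 c=1 d=0 e=1
  a=1 b=1 c=1 d=0 e=0
  a=1 b=1 c=1 d=0 e=1
  a=1 b=1 c=1 d=1 e=0
That's 5 in total.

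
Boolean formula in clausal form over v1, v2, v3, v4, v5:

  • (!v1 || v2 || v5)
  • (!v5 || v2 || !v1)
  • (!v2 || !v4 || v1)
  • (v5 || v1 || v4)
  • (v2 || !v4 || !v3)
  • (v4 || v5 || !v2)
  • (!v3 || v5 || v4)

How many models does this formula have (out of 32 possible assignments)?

12

Split on v2, then v4.
  v2=T, v4=T: remaining (v1,v3,v5) ∈ {(T,F,F); (T,F,T); (T,T,F); (T,T,T)} — 4.
  v2=T, v4=F: remaining (v1,v3,v5) ∈ {(F,F,T); (F,T,T); (T,F,T); (T,T,T)} — 4.
  v2=F, v4=T: remaining (v1,v3,v5) ∈ {(F,F,F); (F,F,T)} — 2.
  v2=F, v4=F: remaining (v1,v3,v5) ∈ {(F,F,T); (F,T,T)} — 2.
Total: 4 + 4 + 2 + 2 = 12.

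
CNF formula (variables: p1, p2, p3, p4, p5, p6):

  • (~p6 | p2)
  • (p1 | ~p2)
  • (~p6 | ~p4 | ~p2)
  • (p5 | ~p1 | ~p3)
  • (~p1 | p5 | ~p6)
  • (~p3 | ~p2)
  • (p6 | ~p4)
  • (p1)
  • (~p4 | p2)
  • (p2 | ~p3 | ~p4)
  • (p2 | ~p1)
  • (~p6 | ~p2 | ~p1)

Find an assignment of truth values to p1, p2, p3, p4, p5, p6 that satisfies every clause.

Unit propagation: (p1) forces p1 = True.
Unit propagation: (p2) forces p2 = True.
The clause (~p3) is unit: p3 must be False.
The clause (~p6) is unit: p6 must be False.
The clause (~p4) is unit: p4 must be False.
p5 is now unconstrained; take p5 = True.

p1 = T, p2 = T, p3 = F, p4 = F, p5 = T, p6 = F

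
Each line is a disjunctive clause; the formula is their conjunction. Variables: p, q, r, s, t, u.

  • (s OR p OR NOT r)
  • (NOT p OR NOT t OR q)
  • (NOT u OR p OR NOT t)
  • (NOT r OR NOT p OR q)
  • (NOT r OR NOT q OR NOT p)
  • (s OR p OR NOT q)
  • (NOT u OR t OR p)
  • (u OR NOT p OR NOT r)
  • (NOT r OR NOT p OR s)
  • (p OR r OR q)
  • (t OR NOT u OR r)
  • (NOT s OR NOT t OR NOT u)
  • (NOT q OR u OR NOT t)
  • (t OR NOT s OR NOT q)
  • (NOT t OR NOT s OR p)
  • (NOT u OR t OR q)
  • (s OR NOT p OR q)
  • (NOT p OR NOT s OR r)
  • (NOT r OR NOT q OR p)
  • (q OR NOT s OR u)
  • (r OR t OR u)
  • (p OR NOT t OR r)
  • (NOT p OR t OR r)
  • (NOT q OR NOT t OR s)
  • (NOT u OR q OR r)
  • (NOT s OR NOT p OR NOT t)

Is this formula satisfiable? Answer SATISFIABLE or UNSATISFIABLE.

UNSATISFIABLE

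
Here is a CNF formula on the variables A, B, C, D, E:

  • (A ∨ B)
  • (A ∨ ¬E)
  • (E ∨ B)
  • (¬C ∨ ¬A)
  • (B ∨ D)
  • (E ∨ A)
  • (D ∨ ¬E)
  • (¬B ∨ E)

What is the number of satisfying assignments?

2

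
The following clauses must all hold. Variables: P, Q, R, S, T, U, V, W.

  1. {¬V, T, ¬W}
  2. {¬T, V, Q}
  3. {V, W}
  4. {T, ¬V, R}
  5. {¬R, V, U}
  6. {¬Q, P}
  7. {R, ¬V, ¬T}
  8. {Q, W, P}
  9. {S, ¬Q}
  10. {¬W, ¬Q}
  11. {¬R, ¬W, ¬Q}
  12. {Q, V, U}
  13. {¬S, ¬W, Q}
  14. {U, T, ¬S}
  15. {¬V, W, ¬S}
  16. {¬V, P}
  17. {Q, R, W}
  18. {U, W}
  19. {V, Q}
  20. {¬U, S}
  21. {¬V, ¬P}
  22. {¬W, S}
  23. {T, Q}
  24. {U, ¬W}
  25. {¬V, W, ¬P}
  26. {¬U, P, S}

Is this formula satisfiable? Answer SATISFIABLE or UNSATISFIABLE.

UNSATISFIABLE

V = True:
  propagation gives P=True; an empty clause results — contradiction.
V = False:
  propagation gives W=True, Q=False; an empty clause results — contradiction.
Every branch closes, so no satisfying assignment exists.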